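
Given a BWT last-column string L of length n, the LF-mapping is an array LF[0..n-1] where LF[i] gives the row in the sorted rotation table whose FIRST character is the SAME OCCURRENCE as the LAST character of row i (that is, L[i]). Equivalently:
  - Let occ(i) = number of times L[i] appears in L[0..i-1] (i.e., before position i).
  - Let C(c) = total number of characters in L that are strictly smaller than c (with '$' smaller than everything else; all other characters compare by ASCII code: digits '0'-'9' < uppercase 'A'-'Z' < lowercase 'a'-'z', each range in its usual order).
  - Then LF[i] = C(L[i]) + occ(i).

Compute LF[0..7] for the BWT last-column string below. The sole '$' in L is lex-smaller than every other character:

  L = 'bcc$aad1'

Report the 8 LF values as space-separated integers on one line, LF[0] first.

Answer: 4 5 6 0 2 3 7 1

Derivation:
Char counts: '$':1, '1':1, 'a':2, 'b':1, 'c':2, 'd':1
C (first-col start): C('$')=0, C('1')=1, C('a')=2, C('b')=4, C('c')=5, C('d')=7
L[0]='b': occ=0, LF[0]=C('b')+0=4+0=4
L[1]='c': occ=0, LF[1]=C('c')+0=5+0=5
L[2]='c': occ=1, LF[2]=C('c')+1=5+1=6
L[3]='$': occ=0, LF[3]=C('$')+0=0+0=0
L[4]='a': occ=0, LF[4]=C('a')+0=2+0=2
L[5]='a': occ=1, LF[5]=C('a')+1=2+1=3
L[6]='d': occ=0, LF[6]=C('d')+0=7+0=7
L[7]='1': occ=0, LF[7]=C('1')+0=1+0=1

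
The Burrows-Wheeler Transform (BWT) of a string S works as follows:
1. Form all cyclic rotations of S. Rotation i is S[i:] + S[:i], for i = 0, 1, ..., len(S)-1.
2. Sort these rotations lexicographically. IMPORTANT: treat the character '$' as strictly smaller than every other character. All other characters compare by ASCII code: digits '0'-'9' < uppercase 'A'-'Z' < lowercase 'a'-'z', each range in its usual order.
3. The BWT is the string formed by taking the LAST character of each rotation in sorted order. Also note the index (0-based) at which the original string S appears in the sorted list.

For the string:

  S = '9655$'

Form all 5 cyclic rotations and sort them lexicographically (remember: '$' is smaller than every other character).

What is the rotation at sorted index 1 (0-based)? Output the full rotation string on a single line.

Answer: 5$965

Derivation:
All 5 rotations (rotation i = S[i:]+S[:i]):
  rot[0] = 9655$
  rot[1] = 655$9
  rot[2] = 55$96
  rot[3] = 5$965
  rot[4] = $9655
Sorted (with $ < everything):
  sorted[0] = $9655
  sorted[1] = 5$965
  sorted[2] = 55$96
  sorted[3] = 655$9
  sorted[4] = 9655$
sorted[1] = 5$965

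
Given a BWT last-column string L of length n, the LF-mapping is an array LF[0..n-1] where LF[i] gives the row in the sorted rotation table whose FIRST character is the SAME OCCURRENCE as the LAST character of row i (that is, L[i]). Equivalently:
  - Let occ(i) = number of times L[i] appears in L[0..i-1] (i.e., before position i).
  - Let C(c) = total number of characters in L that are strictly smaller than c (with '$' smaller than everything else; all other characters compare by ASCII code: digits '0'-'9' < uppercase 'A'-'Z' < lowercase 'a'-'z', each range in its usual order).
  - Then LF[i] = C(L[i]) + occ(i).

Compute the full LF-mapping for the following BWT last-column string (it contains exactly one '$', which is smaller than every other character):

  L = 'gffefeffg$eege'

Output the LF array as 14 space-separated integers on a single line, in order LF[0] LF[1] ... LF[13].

Char counts: '$':1, 'e':5, 'f':5, 'g':3
C (first-col start): C('$')=0, C('e')=1, C('f')=6, C('g')=11
L[0]='g': occ=0, LF[0]=C('g')+0=11+0=11
L[1]='f': occ=0, LF[1]=C('f')+0=6+0=6
L[2]='f': occ=1, LF[2]=C('f')+1=6+1=7
L[3]='e': occ=0, LF[3]=C('e')+0=1+0=1
L[4]='f': occ=2, LF[4]=C('f')+2=6+2=8
L[5]='e': occ=1, LF[5]=C('e')+1=1+1=2
L[6]='f': occ=3, LF[6]=C('f')+3=6+3=9
L[7]='f': occ=4, LF[7]=C('f')+4=6+4=10
L[8]='g': occ=1, LF[8]=C('g')+1=11+1=12
L[9]='$': occ=0, LF[9]=C('$')+0=0+0=0
L[10]='e': occ=2, LF[10]=C('e')+2=1+2=3
L[11]='e': occ=3, LF[11]=C('e')+3=1+3=4
L[12]='g': occ=2, LF[12]=C('g')+2=11+2=13
L[13]='e': occ=4, LF[13]=C('e')+4=1+4=5

Answer: 11 6 7 1 8 2 9 10 12 0 3 4 13 5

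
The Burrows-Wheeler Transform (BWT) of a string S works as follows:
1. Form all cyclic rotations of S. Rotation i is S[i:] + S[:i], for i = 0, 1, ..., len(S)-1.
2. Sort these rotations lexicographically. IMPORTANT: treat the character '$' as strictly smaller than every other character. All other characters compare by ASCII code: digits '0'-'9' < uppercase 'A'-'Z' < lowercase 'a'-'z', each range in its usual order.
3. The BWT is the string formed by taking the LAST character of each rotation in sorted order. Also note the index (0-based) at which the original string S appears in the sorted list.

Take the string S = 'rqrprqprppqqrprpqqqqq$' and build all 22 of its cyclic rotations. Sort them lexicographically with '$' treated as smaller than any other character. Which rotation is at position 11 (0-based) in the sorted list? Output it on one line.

Answer: qqqq$rqrprqprppqqrprpq

Derivation:
All 22 rotations (rotation i = S[i:]+S[:i]):
  rot[0] = rqrprqprppqqrprpqqqqq$
  rot[1] = qrprqprppqqrprpqqqqq$r
  rot[2] = rprqprppqqrprpqqqqq$rq
  rot[3] = prqprppqqrprpqqqqq$rqr
  rot[4] = rqprppqqrprpqqqqq$rqrp
  rot[5] = qprppqqrprpqqqqq$rqrpr
  rot[6] = prppqqrprpqqqqq$rqrprq
  rot[7] = rppqqrprpqqqqq$rqrprqp
  rot[8] = ppqqrprpqqqqq$rqrprqpr
  rot[9] = pqqrprpqqqqq$rqrprqprp
  rot[10] = qqrprpqqqqq$rqrprqprpp
  rot[11] = qrprpqqqqq$rqrprqprppq
  rot[12] = rprpqqqqq$rqrprqprppqq
  rot[13] = prpqqqqq$rqrprqprppqqr
  rot[14] = rpqqqqq$rqrprqprppqqrp
  rot[15] = pqqqqq$rqrprqprppqqrpr
  rot[16] = qqqqq$rqrprqprppqqrprp
  rot[17] = qqqq$rqrprqprppqqrprpq
  rot[18] = qqq$rqrprqprppqqrprpqq
  rot[19] = qq$rqrprqprppqqrprpqqq
  rot[20] = q$rqrprqprppqqrprpqqqq
  rot[21] = $rqrprqprppqqrprpqqqqq
Sorted (with $ < everything):
  sorted[0] = $rqrprqprppqqrprpqqqqq
  sorted[1] = ppqqrprpqqqqq$rqrprqpr
  sorted[2] = pqqqqq$rqrprqprppqqrpr
  sorted[3] = pqqrprpqqqqq$rqrprqprp
  sorted[4] = prppqqrprpqqqqq$rqrprq
  sorted[5] = prpqqqqq$rqrprqprppqqr
  sorted[6] = prqprppqqrprpqqqqq$rqr
  sorted[7] = q$rqrprqprppqqrprpqqqq
  sorted[8] = qprppqqrprpqqqqq$rqrpr
  sorted[9] = qq$rqrprqprppqqrprpqqq
  sorted[10] = qqq$rqrprqprppqqrprpqq
  sorted[11] = qqqq$rqrprqprppqqrprpq
  sorted[12] = qqqqq$rqrprqprppqqrprp
  sorted[13] = qqrprpqqqqq$rqrprqprpp
  sorted[14] = qrprpqqqqq$rqrprqprppq
  sorted[15] = qrprqprppqqrprpqqqqq$r
  sorted[16] = rppqqrprpqqqqq$rqrprqp
  sorted[17] = rpqqqqq$rqrprqprppqqrp
  sorted[18] = rprpqqqqq$rqrprqprppqq
  sorted[19] = rprqprppqqrprpqqqqq$rq
  sorted[20] = rqprppqqrprpqqqqq$rqrp
  sorted[21] = rqrprqprppqqrprpqqqqq$
sorted[11] = qqqq$rqrprqprppqqrprpq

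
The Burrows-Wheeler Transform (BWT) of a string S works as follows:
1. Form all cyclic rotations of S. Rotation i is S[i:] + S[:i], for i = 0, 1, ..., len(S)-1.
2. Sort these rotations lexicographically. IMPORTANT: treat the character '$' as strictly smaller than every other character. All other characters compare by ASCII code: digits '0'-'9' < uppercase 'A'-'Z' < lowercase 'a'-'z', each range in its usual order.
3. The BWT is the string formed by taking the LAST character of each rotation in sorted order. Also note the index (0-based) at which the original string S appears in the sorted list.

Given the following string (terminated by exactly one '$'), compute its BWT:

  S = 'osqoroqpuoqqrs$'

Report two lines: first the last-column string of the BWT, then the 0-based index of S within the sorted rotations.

Answer: sruq$qsooqoqrop
4

Derivation:
All 15 rotations (rotation i = S[i:]+S[:i]):
  rot[0] = osqoroqpuoqqrs$
  rot[1] = sqoroqpuoqqrs$o
  rot[2] = qoroqpuoqqrs$os
  rot[3] = oroqpuoqqrs$osq
  rot[4] = roqpuoqqrs$osqo
  rot[5] = oqpuoqqrs$osqor
  rot[6] = qpuoqqrs$osqoro
  rot[7] = puoqqrs$osqoroq
  rot[8] = uoqqrs$osqoroqp
  rot[9] = oqqrs$osqoroqpu
  rot[10] = qqrs$osqoroqpuo
  rot[11] = qrs$osqoroqpuoq
  rot[12] = rs$osqoroqpuoqq
  rot[13] = s$osqoroqpuoqqr
  rot[14] = $osqoroqpuoqqrs
Sorted (with $ < everything):
  sorted[0] = $osqoroqpuoqqrs  (last char: 's')
  sorted[1] = oqpuoqqrs$osqor  (last char: 'r')
  sorted[2] = oqqrs$osqoroqpu  (last char: 'u')
  sorted[3] = oroqpuoqqrs$osq  (last char: 'q')
  sorted[4] = osqoroqpuoqqrs$  (last char: '$')
  sorted[5] = puoqqrs$osqoroq  (last char: 'q')
  sorted[6] = qoroqpuoqqrs$os  (last char: 's')
  sorted[7] = qpuoqqrs$osqoro  (last char: 'o')
  sorted[8] = qqrs$osqoroqpuo  (last char: 'o')
  sorted[9] = qrs$osqoroqpuoq  (last char: 'q')
  sorted[10] = roqpuoqqrs$osqo  (last char: 'o')
  sorted[11] = rs$osqoroqpuoqq  (last char: 'q')
  sorted[12] = s$osqoroqpuoqqr  (last char: 'r')
  sorted[13] = sqoroqpuoqqrs$o  (last char: 'o')
  sorted[14] = uoqqrs$osqoroqp  (last char: 'p')
Last column: sruq$qsooqoqrop
Original string S is at sorted index 4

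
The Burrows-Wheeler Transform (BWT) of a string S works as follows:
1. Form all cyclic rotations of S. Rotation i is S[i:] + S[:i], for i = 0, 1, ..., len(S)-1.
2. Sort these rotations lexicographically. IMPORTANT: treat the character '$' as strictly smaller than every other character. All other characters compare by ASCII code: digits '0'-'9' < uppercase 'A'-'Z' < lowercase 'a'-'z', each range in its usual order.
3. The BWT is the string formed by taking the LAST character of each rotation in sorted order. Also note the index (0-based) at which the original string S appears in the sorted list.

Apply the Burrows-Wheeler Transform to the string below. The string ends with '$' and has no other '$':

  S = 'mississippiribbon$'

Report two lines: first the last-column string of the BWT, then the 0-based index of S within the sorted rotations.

Answer: nibrspsm$obpiissii
8

Derivation:
All 18 rotations (rotation i = S[i:]+S[:i]):
  rot[0] = mississippiribbon$
  rot[1] = ississippiribbon$m
  rot[2] = ssissippiribbon$mi
  rot[3] = sissippiribbon$mis
  rot[4] = issippiribbon$miss
  rot[5] = ssippiribbon$missi
  rot[6] = sippiribbon$missis
  rot[7] = ippiribbon$mississ
  rot[8] = ppiribbon$mississi
  rot[9] = piribbon$mississip
  rot[10] = iribbon$mississipp
  rot[11] = ribbon$mississippi
  rot[12] = ibbon$mississippir
  rot[13] = bbon$mississippiri
  rot[14] = bon$mississippirib
  rot[15] = on$mississippiribb
  rot[16] = n$mississippiribbo
  rot[17] = $mississippiribbon
Sorted (with $ < everything):
  sorted[0] = $mississippiribbon  (last char: 'n')
  sorted[1] = bbon$mississippiri  (last char: 'i')
  sorted[2] = bon$mississippirib  (last char: 'b')
  sorted[3] = ibbon$mississippir  (last char: 'r')
  sorted[4] = ippiribbon$mississ  (last char: 's')
  sorted[5] = iribbon$mississipp  (last char: 'p')
  sorted[6] = issippiribbon$miss  (last char: 's')
  sorted[7] = ississippiribbon$m  (last char: 'm')
  sorted[8] = mississippiribbon$  (last char: '$')
  sorted[9] = n$mississippiribbo  (last char: 'o')
  sorted[10] = on$mississippiribb  (last char: 'b')
  sorted[11] = piribbon$mississip  (last char: 'p')
  sorted[12] = ppiribbon$mississi  (last char: 'i')
  sorted[13] = ribbon$mississippi  (last char: 'i')
  sorted[14] = sippiribbon$missis  (last char: 's')
  sorted[15] = sissippiribbon$mis  (last char: 's')
  sorted[16] = ssippiribbon$missi  (last char: 'i')
  sorted[17] = ssissippiribbon$mi  (last char: 'i')
Last column: nibrspsm$obpiissii
Original string S is at sorted index 8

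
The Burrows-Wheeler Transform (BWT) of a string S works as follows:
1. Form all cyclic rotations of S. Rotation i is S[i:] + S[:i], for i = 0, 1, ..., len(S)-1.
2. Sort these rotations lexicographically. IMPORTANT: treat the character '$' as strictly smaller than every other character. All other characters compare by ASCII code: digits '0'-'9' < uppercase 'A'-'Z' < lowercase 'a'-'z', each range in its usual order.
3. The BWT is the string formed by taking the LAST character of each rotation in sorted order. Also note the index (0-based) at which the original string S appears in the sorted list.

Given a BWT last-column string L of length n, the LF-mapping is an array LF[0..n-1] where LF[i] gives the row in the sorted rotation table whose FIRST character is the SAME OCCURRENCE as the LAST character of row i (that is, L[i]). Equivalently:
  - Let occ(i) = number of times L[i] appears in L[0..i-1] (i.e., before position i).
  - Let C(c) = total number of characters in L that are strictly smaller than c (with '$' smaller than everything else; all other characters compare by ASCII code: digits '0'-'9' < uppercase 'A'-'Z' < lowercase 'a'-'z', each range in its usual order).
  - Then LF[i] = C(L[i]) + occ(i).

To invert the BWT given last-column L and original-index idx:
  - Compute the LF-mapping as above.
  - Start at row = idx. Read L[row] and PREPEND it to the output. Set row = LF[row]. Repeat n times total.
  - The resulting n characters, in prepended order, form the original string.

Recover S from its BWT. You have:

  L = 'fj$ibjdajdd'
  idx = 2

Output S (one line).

Answer: bdjdjjaidf$

Derivation:
LF mapping: 6 8 0 7 2 9 3 1 10 4 5
Walk LF starting at row 2, prepending L[row]:
  step 1: row=2, L[2]='$', prepend. Next row=LF[2]=0
  step 2: row=0, L[0]='f', prepend. Next row=LF[0]=6
  step 3: row=6, L[6]='d', prepend. Next row=LF[6]=3
  step 4: row=3, L[3]='i', prepend. Next row=LF[3]=7
  step 5: row=7, L[7]='a', prepend. Next row=LF[7]=1
  step 6: row=1, L[1]='j', prepend. Next row=LF[1]=8
  step 7: row=8, L[8]='j', prepend. Next row=LF[8]=10
  step 8: row=10, L[10]='d', prepend. Next row=LF[10]=5
  step 9: row=5, L[5]='j', prepend. Next row=LF[5]=9
  step 10: row=9, L[9]='d', prepend. Next row=LF[9]=4
  step 11: row=4, L[4]='b', prepend. Next row=LF[4]=2
Reversed output: bdjdjjaidf$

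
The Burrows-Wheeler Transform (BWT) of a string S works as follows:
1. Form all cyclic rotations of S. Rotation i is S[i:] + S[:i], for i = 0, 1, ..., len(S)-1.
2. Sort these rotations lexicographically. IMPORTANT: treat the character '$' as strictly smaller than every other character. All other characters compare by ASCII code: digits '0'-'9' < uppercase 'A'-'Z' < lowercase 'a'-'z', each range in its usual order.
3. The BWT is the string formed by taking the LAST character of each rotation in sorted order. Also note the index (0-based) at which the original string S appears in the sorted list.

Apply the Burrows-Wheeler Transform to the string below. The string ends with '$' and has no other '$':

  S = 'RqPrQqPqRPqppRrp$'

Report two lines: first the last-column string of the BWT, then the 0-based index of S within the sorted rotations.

All 17 rotations (rotation i = S[i:]+S[:i]):
  rot[0] = RqPrQqPqRPqppRrp$
  rot[1] = qPrQqPqRPqppRrp$R
  rot[2] = PrQqPqRPqppRrp$Rq
  rot[3] = rQqPqRPqppRrp$RqP
  rot[4] = QqPqRPqppRrp$RqPr
  rot[5] = qPqRPqppRrp$RqPrQ
  rot[6] = PqRPqppRrp$RqPrQq
  rot[7] = qRPqppRrp$RqPrQqP
  rot[8] = RPqppRrp$RqPrQqPq
  rot[9] = PqppRrp$RqPrQqPqR
  rot[10] = qppRrp$RqPrQqPqRP
  rot[11] = ppRrp$RqPrQqPqRPq
  rot[12] = pRrp$RqPrQqPqRPqp
  rot[13] = Rrp$RqPrQqPqRPqpp
  rot[14] = rp$RqPrQqPqRPqppR
  rot[15] = p$RqPrQqPqRPqppRr
  rot[16] = $RqPrQqPqRPqppRrp
Sorted (with $ < everything):
  sorted[0] = $RqPrQqPqRPqppRrp  (last char: 'p')
  sorted[1] = PqRPqppRrp$RqPrQq  (last char: 'q')
  sorted[2] = PqppRrp$RqPrQqPqR  (last char: 'R')
  sorted[3] = PrQqPqRPqppRrp$Rq  (last char: 'q')
  sorted[4] = QqPqRPqppRrp$RqPr  (last char: 'r')
  sorted[5] = RPqppRrp$RqPrQqPq  (last char: 'q')
  sorted[6] = RqPrQqPqRPqppRrp$  (last char: '$')
  sorted[7] = Rrp$RqPrQqPqRPqpp  (last char: 'p')
  sorted[8] = p$RqPrQqPqRPqppRr  (last char: 'r')
  sorted[9] = pRrp$RqPrQqPqRPqp  (last char: 'p')
  sorted[10] = ppRrp$RqPrQqPqRPq  (last char: 'q')
  sorted[11] = qPqRPqppRrp$RqPrQ  (last char: 'Q')
  sorted[12] = qPrQqPqRPqppRrp$R  (last char: 'R')
  sorted[13] = qRPqppRrp$RqPrQqP  (last char: 'P')
  sorted[14] = qppRrp$RqPrQqPqRP  (last char: 'P')
  sorted[15] = rQqPqRPqppRrp$RqP  (last char: 'P')
  sorted[16] = rp$RqPrQqPqRPqppR  (last char: 'R')
Last column: pqRqrq$prpqQRPPPR
Original string S is at sorted index 6

Answer: pqRqrq$prpqQRPPPR
6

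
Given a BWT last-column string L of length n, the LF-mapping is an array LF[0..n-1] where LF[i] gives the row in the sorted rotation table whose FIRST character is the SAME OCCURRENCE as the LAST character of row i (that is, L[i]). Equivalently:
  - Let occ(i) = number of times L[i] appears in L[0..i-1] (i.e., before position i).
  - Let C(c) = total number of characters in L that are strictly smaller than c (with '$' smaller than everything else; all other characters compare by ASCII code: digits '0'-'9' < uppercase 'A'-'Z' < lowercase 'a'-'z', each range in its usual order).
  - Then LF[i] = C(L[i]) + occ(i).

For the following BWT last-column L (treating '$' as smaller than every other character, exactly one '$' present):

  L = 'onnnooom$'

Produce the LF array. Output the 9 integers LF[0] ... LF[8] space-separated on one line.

Answer: 5 2 3 4 6 7 8 1 0

Derivation:
Char counts: '$':1, 'm':1, 'n':3, 'o':4
C (first-col start): C('$')=0, C('m')=1, C('n')=2, C('o')=5
L[0]='o': occ=0, LF[0]=C('o')+0=5+0=5
L[1]='n': occ=0, LF[1]=C('n')+0=2+0=2
L[2]='n': occ=1, LF[2]=C('n')+1=2+1=3
L[3]='n': occ=2, LF[3]=C('n')+2=2+2=4
L[4]='o': occ=1, LF[4]=C('o')+1=5+1=6
L[5]='o': occ=2, LF[5]=C('o')+2=5+2=7
L[6]='o': occ=3, LF[6]=C('o')+3=5+3=8
L[7]='m': occ=0, LF[7]=C('m')+0=1+0=1
L[8]='$': occ=0, LF[8]=C('$')+0=0+0=0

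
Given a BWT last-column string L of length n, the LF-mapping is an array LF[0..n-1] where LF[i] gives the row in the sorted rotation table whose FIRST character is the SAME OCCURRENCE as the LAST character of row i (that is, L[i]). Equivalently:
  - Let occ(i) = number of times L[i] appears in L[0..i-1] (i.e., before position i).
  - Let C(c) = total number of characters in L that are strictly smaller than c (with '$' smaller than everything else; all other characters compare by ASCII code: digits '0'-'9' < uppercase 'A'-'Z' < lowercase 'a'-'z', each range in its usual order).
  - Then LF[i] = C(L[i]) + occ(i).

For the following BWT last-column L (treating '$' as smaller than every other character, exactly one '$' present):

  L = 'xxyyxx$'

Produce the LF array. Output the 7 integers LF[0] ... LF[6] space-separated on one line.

Answer: 1 2 5 6 3 4 0

Derivation:
Char counts: '$':1, 'x':4, 'y':2
C (first-col start): C('$')=0, C('x')=1, C('y')=5
L[0]='x': occ=0, LF[0]=C('x')+0=1+0=1
L[1]='x': occ=1, LF[1]=C('x')+1=1+1=2
L[2]='y': occ=0, LF[2]=C('y')+0=5+0=5
L[3]='y': occ=1, LF[3]=C('y')+1=5+1=6
L[4]='x': occ=2, LF[4]=C('x')+2=1+2=3
L[5]='x': occ=3, LF[5]=C('x')+3=1+3=4
L[6]='$': occ=0, LF[6]=C('$')+0=0+0=0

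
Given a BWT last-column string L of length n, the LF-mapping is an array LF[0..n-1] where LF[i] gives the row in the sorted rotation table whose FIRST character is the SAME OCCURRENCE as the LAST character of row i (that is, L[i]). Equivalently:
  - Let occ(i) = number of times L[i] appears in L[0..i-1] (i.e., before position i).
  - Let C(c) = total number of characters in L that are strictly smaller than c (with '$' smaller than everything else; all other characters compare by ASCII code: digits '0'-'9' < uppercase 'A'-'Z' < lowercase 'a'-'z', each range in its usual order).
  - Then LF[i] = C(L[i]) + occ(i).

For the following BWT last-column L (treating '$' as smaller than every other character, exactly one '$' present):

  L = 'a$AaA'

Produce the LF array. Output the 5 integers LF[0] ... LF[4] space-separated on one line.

Answer: 3 0 1 4 2

Derivation:
Char counts: '$':1, 'A':2, 'a':2
C (first-col start): C('$')=0, C('A')=1, C('a')=3
L[0]='a': occ=0, LF[0]=C('a')+0=3+0=3
L[1]='$': occ=0, LF[1]=C('$')+0=0+0=0
L[2]='A': occ=0, LF[2]=C('A')+0=1+0=1
L[3]='a': occ=1, LF[3]=C('a')+1=3+1=4
L[4]='A': occ=1, LF[4]=C('A')+1=1+1=2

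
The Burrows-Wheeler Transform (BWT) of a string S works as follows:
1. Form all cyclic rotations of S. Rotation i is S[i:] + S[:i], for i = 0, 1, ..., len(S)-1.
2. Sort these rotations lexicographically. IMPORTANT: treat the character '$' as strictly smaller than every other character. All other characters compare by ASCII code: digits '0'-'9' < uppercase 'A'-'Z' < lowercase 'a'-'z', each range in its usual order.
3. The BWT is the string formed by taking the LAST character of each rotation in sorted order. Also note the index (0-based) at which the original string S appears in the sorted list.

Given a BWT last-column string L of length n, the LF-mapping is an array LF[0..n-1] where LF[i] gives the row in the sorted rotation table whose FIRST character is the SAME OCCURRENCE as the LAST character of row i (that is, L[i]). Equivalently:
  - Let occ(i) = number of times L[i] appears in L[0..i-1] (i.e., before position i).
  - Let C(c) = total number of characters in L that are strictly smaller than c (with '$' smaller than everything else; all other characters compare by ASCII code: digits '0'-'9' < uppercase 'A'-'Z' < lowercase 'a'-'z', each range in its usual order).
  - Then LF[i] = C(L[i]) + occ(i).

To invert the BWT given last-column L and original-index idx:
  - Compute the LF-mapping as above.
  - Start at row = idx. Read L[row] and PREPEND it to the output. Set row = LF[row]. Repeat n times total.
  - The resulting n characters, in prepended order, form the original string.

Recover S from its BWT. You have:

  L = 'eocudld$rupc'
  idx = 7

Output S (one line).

LF mapping: 5 7 1 10 3 6 4 0 9 11 8 2
Walk LF starting at row 7, prepending L[row]:
  step 1: row=7, L[7]='$', prepend. Next row=LF[7]=0
  step 2: row=0, L[0]='e', prepend. Next row=LF[0]=5
  step 3: row=5, L[5]='l', prepend. Next row=LF[5]=6
  step 4: row=6, L[6]='d', prepend. Next row=LF[6]=4
  step 5: row=4, L[4]='d', prepend. Next row=LF[4]=3
  step 6: row=3, L[3]='u', prepend. Next row=LF[3]=10
  step 7: row=10, L[10]='p', prepend. Next row=LF[10]=8
  step 8: row=8, L[8]='r', prepend. Next row=LF[8]=9
  step 9: row=9, L[9]='u', prepend. Next row=LF[9]=11
  step 10: row=11, L[11]='c', prepend. Next row=LF[11]=2
  step 11: row=2, L[2]='c', prepend. Next row=LF[2]=1
  step 12: row=1, L[1]='o', prepend. Next row=LF[1]=7
Reversed output: occurpuddle$

Answer: occurpuddle$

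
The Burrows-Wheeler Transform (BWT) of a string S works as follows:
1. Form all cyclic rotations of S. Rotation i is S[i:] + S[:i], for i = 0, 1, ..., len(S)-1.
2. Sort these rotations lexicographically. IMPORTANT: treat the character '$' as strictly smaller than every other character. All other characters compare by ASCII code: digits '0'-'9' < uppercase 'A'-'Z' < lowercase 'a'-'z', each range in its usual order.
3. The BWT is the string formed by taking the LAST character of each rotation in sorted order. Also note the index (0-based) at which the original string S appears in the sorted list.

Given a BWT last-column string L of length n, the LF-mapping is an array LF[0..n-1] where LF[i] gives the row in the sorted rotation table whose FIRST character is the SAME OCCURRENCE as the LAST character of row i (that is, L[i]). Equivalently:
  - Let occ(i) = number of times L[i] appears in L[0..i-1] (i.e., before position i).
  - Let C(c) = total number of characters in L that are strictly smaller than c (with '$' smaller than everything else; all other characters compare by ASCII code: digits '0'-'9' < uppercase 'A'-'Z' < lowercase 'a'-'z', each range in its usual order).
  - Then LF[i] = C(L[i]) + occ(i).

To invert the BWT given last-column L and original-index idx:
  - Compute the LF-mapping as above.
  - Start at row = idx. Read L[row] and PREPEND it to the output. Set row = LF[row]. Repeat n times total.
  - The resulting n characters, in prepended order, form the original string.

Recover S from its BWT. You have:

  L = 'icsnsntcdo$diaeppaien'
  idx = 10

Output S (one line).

LF mapping: 9 3 18 12 19 13 20 4 5 15 0 6 10 1 7 16 17 2 11 8 14
Walk LF starting at row 10, prepending L[row]:
  step 1: row=10, L[10]='$', prepend. Next row=LF[10]=0
  step 2: row=0, L[0]='i', prepend. Next row=LF[0]=9
  step 3: row=9, L[9]='o', prepend. Next row=LF[9]=15
  step 4: row=15, L[15]='p', prepend. Next row=LF[15]=16
  step 5: row=16, L[16]='p', prepend. Next row=LF[16]=17
  step 6: row=17, L[17]='a', prepend. Next row=LF[17]=2
  step 7: row=2, L[2]='s', prepend. Next row=LF[2]=18
  step 8: row=18, L[18]='i', prepend. Next row=LF[18]=11
  step 9: row=11, L[11]='d', prepend. Next row=LF[11]=6
  step 10: row=6, L[6]='t', prepend. Next row=LF[6]=20
  step 11: row=20, L[20]='n', prepend. Next row=LF[20]=14
  step 12: row=14, L[14]='e', prepend. Next row=LF[14]=7
  step 13: row=7, L[7]='c', prepend. Next row=LF[7]=4
  step 14: row=4, L[4]='s', prepend. Next row=LF[4]=19
  step 15: row=19, L[19]='e', prepend. Next row=LF[19]=8
  step 16: row=8, L[8]='d', prepend. Next row=LF[8]=5
  step 17: row=5, L[5]='n', prepend. Next row=LF[5]=13
  step 18: row=13, L[13]='a', prepend. Next row=LF[13]=1
  step 19: row=1, L[1]='c', prepend. Next row=LF[1]=3
  step 20: row=3, L[3]='n', prepend. Next row=LF[3]=12
  step 21: row=12, L[12]='i', prepend. Next row=LF[12]=10
Reversed output: incandescentdisappoi$

Answer: incandescentdisappoi$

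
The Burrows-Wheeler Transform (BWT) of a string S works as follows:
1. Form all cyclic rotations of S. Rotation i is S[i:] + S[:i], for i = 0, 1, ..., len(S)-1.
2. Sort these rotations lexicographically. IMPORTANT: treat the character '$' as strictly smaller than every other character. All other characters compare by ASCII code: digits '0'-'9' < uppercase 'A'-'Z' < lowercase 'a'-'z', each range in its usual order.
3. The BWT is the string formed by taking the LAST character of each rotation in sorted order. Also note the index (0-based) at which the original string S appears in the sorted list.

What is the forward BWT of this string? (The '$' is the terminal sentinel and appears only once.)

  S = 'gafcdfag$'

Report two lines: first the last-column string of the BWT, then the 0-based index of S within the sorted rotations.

Answer: ggffcdaa$
8

Derivation:
All 9 rotations (rotation i = S[i:]+S[:i]):
  rot[0] = gafcdfag$
  rot[1] = afcdfag$g
  rot[2] = fcdfag$ga
  rot[3] = cdfag$gaf
  rot[4] = dfag$gafc
  rot[5] = fag$gafcd
  rot[6] = ag$gafcdf
  rot[7] = g$gafcdfa
  rot[8] = $gafcdfag
Sorted (with $ < everything):
  sorted[0] = $gafcdfag  (last char: 'g')
  sorted[1] = afcdfag$g  (last char: 'g')
  sorted[2] = ag$gafcdf  (last char: 'f')
  sorted[3] = cdfag$gaf  (last char: 'f')
  sorted[4] = dfag$gafc  (last char: 'c')
  sorted[5] = fag$gafcd  (last char: 'd')
  sorted[6] = fcdfag$ga  (last char: 'a')
  sorted[7] = g$gafcdfa  (last char: 'a')
  sorted[8] = gafcdfag$  (last char: '$')
Last column: ggffcdaa$
Original string S is at sorted index 8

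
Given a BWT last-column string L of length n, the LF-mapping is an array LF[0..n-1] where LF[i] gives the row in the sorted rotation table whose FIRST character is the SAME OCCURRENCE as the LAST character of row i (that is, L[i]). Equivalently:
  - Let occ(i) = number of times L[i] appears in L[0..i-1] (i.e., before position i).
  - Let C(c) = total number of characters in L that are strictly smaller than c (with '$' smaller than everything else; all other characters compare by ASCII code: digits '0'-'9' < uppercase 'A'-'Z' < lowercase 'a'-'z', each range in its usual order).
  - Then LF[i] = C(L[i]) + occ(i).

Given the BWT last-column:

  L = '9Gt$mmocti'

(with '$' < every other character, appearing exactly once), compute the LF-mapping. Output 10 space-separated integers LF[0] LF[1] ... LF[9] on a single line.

Char counts: '$':1, '9':1, 'G':1, 'c':1, 'i':1, 'm':2, 'o':1, 't':2
C (first-col start): C('$')=0, C('9')=1, C('G')=2, C('c')=3, C('i')=4, C('m')=5, C('o')=7, C('t')=8
L[0]='9': occ=0, LF[0]=C('9')+0=1+0=1
L[1]='G': occ=0, LF[1]=C('G')+0=2+0=2
L[2]='t': occ=0, LF[2]=C('t')+0=8+0=8
L[3]='$': occ=0, LF[3]=C('$')+0=0+0=0
L[4]='m': occ=0, LF[4]=C('m')+0=5+0=5
L[5]='m': occ=1, LF[5]=C('m')+1=5+1=6
L[6]='o': occ=0, LF[6]=C('o')+0=7+0=7
L[7]='c': occ=0, LF[7]=C('c')+0=3+0=3
L[8]='t': occ=1, LF[8]=C('t')+1=8+1=9
L[9]='i': occ=0, LF[9]=C('i')+0=4+0=4

Answer: 1 2 8 0 5 6 7 3 9 4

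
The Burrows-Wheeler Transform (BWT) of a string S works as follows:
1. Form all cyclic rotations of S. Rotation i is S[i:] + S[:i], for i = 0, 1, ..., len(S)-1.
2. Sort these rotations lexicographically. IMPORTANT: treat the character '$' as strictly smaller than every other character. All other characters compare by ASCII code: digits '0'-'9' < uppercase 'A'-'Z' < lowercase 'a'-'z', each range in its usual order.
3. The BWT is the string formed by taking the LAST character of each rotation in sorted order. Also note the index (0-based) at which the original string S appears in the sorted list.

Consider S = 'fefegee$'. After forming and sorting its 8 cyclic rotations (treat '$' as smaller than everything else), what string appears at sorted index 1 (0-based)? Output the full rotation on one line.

Answer: e$fefege

Derivation:
All 8 rotations (rotation i = S[i:]+S[:i]):
  rot[0] = fefegee$
  rot[1] = efegee$f
  rot[2] = fegee$fe
  rot[3] = egee$fef
  rot[4] = gee$fefe
  rot[5] = ee$fefeg
  rot[6] = e$fefege
  rot[7] = $fefegee
Sorted (with $ < everything):
  sorted[0] = $fefegee
  sorted[1] = e$fefege
  sorted[2] = ee$fefeg
  sorted[3] = efegee$f
  sorted[4] = egee$fef
  sorted[5] = fefegee$
  sorted[6] = fegee$fe
  sorted[7] = gee$fefe
sorted[1] = e$fefege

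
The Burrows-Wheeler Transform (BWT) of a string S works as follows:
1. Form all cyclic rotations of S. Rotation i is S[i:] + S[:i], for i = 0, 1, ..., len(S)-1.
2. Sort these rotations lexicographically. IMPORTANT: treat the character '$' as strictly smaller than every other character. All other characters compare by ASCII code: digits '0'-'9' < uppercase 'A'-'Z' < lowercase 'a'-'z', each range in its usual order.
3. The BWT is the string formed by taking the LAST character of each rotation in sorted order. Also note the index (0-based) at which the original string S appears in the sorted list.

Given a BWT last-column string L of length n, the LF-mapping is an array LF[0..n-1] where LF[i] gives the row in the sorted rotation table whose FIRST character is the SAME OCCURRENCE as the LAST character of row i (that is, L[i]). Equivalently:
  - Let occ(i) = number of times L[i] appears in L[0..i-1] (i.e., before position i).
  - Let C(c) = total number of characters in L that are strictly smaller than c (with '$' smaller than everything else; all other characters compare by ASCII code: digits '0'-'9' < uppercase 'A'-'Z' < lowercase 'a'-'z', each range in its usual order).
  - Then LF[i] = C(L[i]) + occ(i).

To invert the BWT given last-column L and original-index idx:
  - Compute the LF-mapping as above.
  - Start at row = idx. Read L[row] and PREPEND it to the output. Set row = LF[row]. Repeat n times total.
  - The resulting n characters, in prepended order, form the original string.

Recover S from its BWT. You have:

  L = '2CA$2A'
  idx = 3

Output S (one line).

LF mapping: 1 5 3 0 2 4
Walk LF starting at row 3, prepending L[row]:
  step 1: row=3, L[3]='$', prepend. Next row=LF[3]=0
  step 2: row=0, L[0]='2', prepend. Next row=LF[0]=1
  step 3: row=1, L[1]='C', prepend. Next row=LF[1]=5
  step 4: row=5, L[5]='A', prepend. Next row=LF[5]=4
  step 5: row=4, L[4]='2', prepend. Next row=LF[4]=2
  step 6: row=2, L[2]='A', prepend. Next row=LF[2]=3
Reversed output: A2AC2$

Answer: A2AC2$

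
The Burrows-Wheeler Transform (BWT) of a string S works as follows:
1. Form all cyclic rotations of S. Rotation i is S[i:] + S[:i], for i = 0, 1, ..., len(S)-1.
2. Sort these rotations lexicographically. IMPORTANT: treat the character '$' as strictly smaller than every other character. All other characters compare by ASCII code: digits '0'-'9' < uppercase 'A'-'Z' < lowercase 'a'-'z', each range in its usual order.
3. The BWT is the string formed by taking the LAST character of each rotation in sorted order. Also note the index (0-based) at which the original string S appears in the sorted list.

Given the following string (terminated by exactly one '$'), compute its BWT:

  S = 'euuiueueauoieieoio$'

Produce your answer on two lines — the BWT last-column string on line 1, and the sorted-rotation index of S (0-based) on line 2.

Answer: oeuiiu$oeouiueeiuae
6

Derivation:
All 19 rotations (rotation i = S[i:]+S[:i]):
  rot[0] = euuiueueauoieieoio$
  rot[1] = uuiueueauoieieoio$e
  rot[2] = uiueueauoieieoio$eu
  rot[3] = iueueauoieieoio$euu
  rot[4] = ueueauoieieoio$euui
  rot[5] = eueauoieieoio$euuiu
  rot[6] = ueauoieieoio$euuiue
  rot[7] = eauoieieoio$euuiueu
  rot[8] = auoieieoio$euuiueue
  rot[9] = uoieieoio$euuiueuea
  rot[10] = oieieoio$euuiueueau
  rot[11] = ieieoio$euuiueueauo
  rot[12] = eieoio$euuiueueauoi
  rot[13] = ieoio$euuiueueauoie
  rot[14] = eoio$euuiueueauoiei
  rot[15] = oio$euuiueueauoieie
  rot[16] = io$euuiueueauoieieo
  rot[17] = o$euuiueueauoieieoi
  rot[18] = $euuiueueauoieieoio
Sorted (with $ < everything):
  sorted[0] = $euuiueueauoieieoio  (last char: 'o')
  sorted[1] = auoieieoio$euuiueue  (last char: 'e')
  sorted[2] = eauoieieoio$euuiueu  (last char: 'u')
  sorted[3] = eieoio$euuiueueauoi  (last char: 'i')
  sorted[4] = eoio$euuiueueauoiei  (last char: 'i')
  sorted[5] = eueauoieieoio$euuiu  (last char: 'u')
  sorted[6] = euuiueueauoieieoio$  (last char: '$')
  sorted[7] = ieieoio$euuiueueauo  (last char: 'o')
  sorted[8] = ieoio$euuiueueauoie  (last char: 'e')
  sorted[9] = io$euuiueueauoieieo  (last char: 'o')
  sorted[10] = iueueauoieieoio$euu  (last char: 'u')
  sorted[11] = o$euuiueueauoieieoi  (last char: 'i')
  sorted[12] = oieieoio$euuiueueau  (last char: 'u')
  sorted[13] = oio$euuiueueauoieie  (last char: 'e')
  sorted[14] = ueauoieieoio$euuiue  (last char: 'e')
  sorted[15] = ueueauoieieoio$euui  (last char: 'i')
  sorted[16] = uiueueauoieieoio$eu  (last char: 'u')
  sorted[17] = uoieieoio$euuiueuea  (last char: 'a')
  sorted[18] = uuiueueauoieieoio$e  (last char: 'e')
Last column: oeuiiu$oeouiueeiuae
Original string S is at sorted index 6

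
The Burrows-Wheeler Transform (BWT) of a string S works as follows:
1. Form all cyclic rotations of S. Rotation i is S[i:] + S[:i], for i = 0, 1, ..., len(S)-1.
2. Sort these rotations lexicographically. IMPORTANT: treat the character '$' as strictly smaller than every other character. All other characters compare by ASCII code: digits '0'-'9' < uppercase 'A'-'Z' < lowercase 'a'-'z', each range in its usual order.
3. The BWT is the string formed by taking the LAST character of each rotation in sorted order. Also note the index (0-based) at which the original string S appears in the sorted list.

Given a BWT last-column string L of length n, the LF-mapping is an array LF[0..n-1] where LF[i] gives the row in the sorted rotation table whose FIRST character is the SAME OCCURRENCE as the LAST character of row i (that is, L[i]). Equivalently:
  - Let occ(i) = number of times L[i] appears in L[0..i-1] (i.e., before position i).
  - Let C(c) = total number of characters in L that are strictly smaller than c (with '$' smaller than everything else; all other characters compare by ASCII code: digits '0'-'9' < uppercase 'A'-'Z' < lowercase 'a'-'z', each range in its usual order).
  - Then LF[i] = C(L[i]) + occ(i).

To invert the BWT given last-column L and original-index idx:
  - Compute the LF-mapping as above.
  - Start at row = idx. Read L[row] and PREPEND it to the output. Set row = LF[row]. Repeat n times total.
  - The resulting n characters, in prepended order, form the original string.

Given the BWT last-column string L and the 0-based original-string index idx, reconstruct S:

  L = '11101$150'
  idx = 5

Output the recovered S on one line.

Answer: 10511101$

Derivation:
LF mapping: 3 4 5 1 6 0 7 8 2
Walk LF starting at row 5, prepending L[row]:
  step 1: row=5, L[5]='$', prepend. Next row=LF[5]=0
  step 2: row=0, L[0]='1', prepend. Next row=LF[0]=3
  step 3: row=3, L[3]='0', prepend. Next row=LF[3]=1
  step 4: row=1, L[1]='1', prepend. Next row=LF[1]=4
  step 5: row=4, L[4]='1', prepend. Next row=LF[4]=6
  step 6: row=6, L[6]='1', prepend. Next row=LF[6]=7
  step 7: row=7, L[7]='5', prepend. Next row=LF[7]=8
  step 8: row=8, L[8]='0', prepend. Next row=LF[8]=2
  step 9: row=2, L[2]='1', prepend. Next row=LF[2]=5
Reversed output: 10511101$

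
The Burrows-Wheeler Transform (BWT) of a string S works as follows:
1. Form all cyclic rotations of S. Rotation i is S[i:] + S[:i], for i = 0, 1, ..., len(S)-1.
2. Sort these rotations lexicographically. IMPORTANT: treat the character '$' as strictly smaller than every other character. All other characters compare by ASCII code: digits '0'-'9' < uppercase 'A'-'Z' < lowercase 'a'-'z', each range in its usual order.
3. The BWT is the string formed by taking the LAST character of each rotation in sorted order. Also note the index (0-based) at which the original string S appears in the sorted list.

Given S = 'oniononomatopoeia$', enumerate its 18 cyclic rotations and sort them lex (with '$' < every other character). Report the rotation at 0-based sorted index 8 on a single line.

Answer: nomatopoeia$oniono

Derivation:
All 18 rotations (rotation i = S[i:]+S[:i]):
  rot[0] = oniononomatopoeia$
  rot[1] = niononomatopoeia$o
  rot[2] = iononomatopoeia$on
  rot[3] = ononomatopoeia$oni
  rot[4] = nonomatopoeia$onio
  rot[5] = onomatopoeia$onion
  rot[6] = nomatopoeia$oniono
  rot[7] = omatopoeia$onionon
  rot[8] = matopoeia$onionono
  rot[9] = atopoeia$oniononom
  rot[10] = topoeia$oniononoma
  rot[11] = opoeia$oniononomat
  rot[12] = poeia$oniononomato
  rot[13] = oeia$oniononomatop
  rot[14] = eia$oniononomatopo
  rot[15] = ia$oniononomatopoe
  rot[16] = a$oniononomatopoei
  rot[17] = $oniononomatopoeia
Sorted (with $ < everything):
  sorted[0] = $oniononomatopoeia
  sorted[1] = a$oniononomatopoei
  sorted[2] = atopoeia$oniononom
  sorted[3] = eia$oniononomatopo
  sorted[4] = ia$oniononomatopoe
  sorted[5] = iononomatopoeia$on
  sorted[6] = matopoeia$onionono
  sorted[7] = niononomatopoeia$o
  sorted[8] = nomatopoeia$oniono
  sorted[9] = nonomatopoeia$onio
  sorted[10] = oeia$oniononomatop
  sorted[11] = omatopoeia$onionon
  sorted[12] = oniononomatopoeia$
  sorted[13] = onomatopoeia$onion
  sorted[14] = ononomatopoeia$oni
  sorted[15] = opoeia$oniononomat
  sorted[16] = poeia$oniononomato
  sorted[17] = topoeia$oniononoma
sorted[8] = nomatopoeia$oniono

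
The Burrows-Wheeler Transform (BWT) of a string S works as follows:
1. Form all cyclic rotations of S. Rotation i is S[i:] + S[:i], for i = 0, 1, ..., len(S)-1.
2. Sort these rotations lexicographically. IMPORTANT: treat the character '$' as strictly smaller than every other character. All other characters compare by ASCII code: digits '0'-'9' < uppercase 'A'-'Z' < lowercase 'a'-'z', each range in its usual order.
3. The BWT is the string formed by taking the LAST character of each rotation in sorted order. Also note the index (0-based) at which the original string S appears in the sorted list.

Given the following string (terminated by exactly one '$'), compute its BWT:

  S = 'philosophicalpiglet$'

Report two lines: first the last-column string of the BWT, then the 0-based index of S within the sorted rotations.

All 20 rotations (rotation i = S[i:]+S[:i]):
  rot[0] = philosophicalpiglet$
  rot[1] = hilosophicalpiglet$p
  rot[2] = ilosophicalpiglet$ph
  rot[3] = losophicalpiglet$phi
  rot[4] = osophicalpiglet$phil
  rot[5] = sophicalpiglet$philo
  rot[6] = ophicalpiglet$philos
  rot[7] = phicalpiglet$philoso
  rot[8] = hicalpiglet$philosop
  rot[9] = icalpiglet$philosoph
  rot[10] = calpiglet$philosophi
  rot[11] = alpiglet$philosophic
  rot[12] = lpiglet$philosophica
  rot[13] = piglet$philosophical
  rot[14] = iglet$philosophicalp
  rot[15] = glet$philosophicalpi
  rot[16] = let$philosophicalpig
  rot[17] = et$philosophicalpigl
  rot[18] = t$philosophicalpigle
  rot[19] = $philosophicalpiglet
Sorted (with $ < everything):
  sorted[0] = $philosophicalpiglet  (last char: 't')
  sorted[1] = alpiglet$philosophic  (last char: 'c')
  sorted[2] = calpiglet$philosophi  (last char: 'i')
  sorted[3] = et$philosophicalpigl  (last char: 'l')
  sorted[4] = glet$philosophicalpi  (last char: 'i')
  sorted[5] = hicalpiglet$philosop  (last char: 'p')
  sorted[6] = hilosophicalpiglet$p  (last char: 'p')
  sorted[7] = icalpiglet$philosoph  (last char: 'h')
  sorted[8] = iglet$philosophicalp  (last char: 'p')
  sorted[9] = ilosophicalpiglet$ph  (last char: 'h')
  sorted[10] = let$philosophicalpig  (last char: 'g')
  sorted[11] = losophicalpiglet$phi  (last char: 'i')
  sorted[12] = lpiglet$philosophica  (last char: 'a')
  sorted[13] = ophicalpiglet$philos  (last char: 's')
  sorted[14] = osophicalpiglet$phil  (last char: 'l')
  sorted[15] = phicalpiglet$philoso  (last char: 'o')
  sorted[16] = philosophicalpiglet$  (last char: '$')
  sorted[17] = piglet$philosophical  (last char: 'l')
  sorted[18] = sophicalpiglet$philo  (last char: 'o')
  sorted[19] = t$philosophicalpigle  (last char: 'e')
Last column: tcilipphphgiaslo$loe
Original string S is at sorted index 16

Answer: tcilipphphgiaslo$loe
16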